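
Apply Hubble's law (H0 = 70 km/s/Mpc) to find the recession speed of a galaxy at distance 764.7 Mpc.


v = H0 * d = 70 * 764.7 = 53529.0

53529.0 km/s


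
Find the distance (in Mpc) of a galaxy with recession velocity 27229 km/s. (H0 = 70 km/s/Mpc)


d = v / H0 = 27229 / 70 = 388.9857

388.9857 Mpc


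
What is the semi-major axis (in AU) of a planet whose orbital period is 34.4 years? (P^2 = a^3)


a = P^(2/3) = 34.4^(2/3) = 10.5772

10.5772 AU


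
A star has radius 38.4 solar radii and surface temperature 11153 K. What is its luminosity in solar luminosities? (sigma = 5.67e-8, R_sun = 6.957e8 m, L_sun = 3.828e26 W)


R = 38.4 * 6.957e8 m = 2.671488e+10 m. L = 4*pi*R^2*sigma*T^4 = 4*pi*(2.671488e+10)^2 * 5.67e-8 * 11153^4 = 7.868033261e+30 W. L/L_sun = 7.868033261e+30 / 3.828e26 = 20553.9009

20553.9009 L_sun


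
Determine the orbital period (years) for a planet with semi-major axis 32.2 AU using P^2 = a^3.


P = a^(3/2) = 32.2^1.5 = 182.719

182.719 years


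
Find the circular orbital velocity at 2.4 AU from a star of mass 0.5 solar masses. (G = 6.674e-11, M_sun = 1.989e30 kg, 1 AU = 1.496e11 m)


v = sqrt(GM/r) = sqrt(6.674e-11 * 9.945e+29 / 3.590e+11) = 13596.4045

13596.4045 m/s


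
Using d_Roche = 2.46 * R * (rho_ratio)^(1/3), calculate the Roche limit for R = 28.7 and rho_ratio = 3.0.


d_Roche = 2.46 * 28.7 * 3.0^(1/3) = 101.8257

101.8257


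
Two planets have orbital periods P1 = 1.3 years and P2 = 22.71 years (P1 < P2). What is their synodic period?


1/P_syn = |1/P1 - 1/P2| = |1/1.3 - 1/22.71| => P_syn = 1.3789

1.3789 years


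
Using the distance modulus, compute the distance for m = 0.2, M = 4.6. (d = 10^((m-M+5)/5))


d = 10^((m - M + 5)/5) = 10^((0.2 - 4.6 + 5)/5) = 1.3183

1.3183 pc


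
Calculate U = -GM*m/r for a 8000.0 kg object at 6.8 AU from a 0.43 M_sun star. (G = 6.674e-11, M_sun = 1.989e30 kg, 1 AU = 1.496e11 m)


M = 0.43 * 1.989e30 kg = 8.5527e+29 kg; r = 6.8 AU * 1.496e11 m/AU = 1.01728e+12 m. U = -GM*m/r = -(6.674e-11 * 8.5527e+29 * 8000.0) / 1.01728e+12 = -4.489e+11

-4.489e+11 J


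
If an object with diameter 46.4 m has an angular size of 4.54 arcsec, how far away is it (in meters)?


D = size / theta_rad, theta_rad = 4.54 * pi/(180*3600) = 2.201e-05, D = 2.108e+06

2.108e+06 m


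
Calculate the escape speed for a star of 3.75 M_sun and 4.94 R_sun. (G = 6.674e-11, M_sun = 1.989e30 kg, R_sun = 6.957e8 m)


M = 3.75 * 1.989e30 kg = 7.45875e+30 kg; R = 4.94 * 6.957e8 m = 3.436758e+09 m. v_esc = sqrt(2GM/R) = sqrt(2 * 6.674e-11 * 7.45875e+30 / 3.436758e+09) = 538228.4476

538228.4476 m/s


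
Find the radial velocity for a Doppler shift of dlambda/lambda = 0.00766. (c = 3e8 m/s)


v = (dlambda/lambda) * c = 0.00766 * 3e8 = 2.298e+06

2.298e+06 m/s


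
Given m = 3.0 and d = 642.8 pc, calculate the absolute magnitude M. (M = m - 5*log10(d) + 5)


M = m - 5*log10(d) + 5 = 3.0 - 5*log10(642.8) + 5 = -6.0404

-6.0404


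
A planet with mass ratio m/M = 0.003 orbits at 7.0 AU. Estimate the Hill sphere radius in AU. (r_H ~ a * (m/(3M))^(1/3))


r_H = a * (m/3M)^(1/3) = 7.0 * (0.003/3)^(1/3) = 0.7

0.7 AU


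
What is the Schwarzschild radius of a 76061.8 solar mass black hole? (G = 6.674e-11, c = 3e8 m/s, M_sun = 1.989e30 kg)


M = 76061.8 * 1.989e30 kg = 1.512869202e+35 kg. rs = 2GM/c^2 = 2 * 6.674e-11 * 1.512869202e+35 / (3e8)^2 = 2.244e+08

2.244e+08 m


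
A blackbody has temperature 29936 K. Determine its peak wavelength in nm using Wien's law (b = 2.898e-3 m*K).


lam_max = b / T = 2.898e-3 / 29936 = 9.681e-08 m = 96.8065 nm

96.8065 nm


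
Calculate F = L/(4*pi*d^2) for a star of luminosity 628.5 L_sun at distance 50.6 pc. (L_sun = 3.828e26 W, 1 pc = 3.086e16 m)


F = L / (4*pi*d^2) = 2.406e+29 / (4*pi*(1.562e+18)^2) = 7.852e-09

7.852e-09 W/m^2


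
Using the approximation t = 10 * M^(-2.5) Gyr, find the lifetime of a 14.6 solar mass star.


t = 10 * M^(-2.5) = 10 * 14.6^(-2.5) = 0.0123

0.0123 Gyr


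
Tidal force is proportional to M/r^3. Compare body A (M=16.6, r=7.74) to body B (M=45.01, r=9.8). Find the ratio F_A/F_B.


Ratio = (M1/r1^3) / (M2/r2^3) = (16.6/7.74^3) / (45.01/9.8^3) = 0.7486

0.7486


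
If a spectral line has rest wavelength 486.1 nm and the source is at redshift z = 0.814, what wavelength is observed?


lam_obs = lam_emit * (1 + z) = 486.1 * (1 + 0.814) = 881.7854

881.7854 nm


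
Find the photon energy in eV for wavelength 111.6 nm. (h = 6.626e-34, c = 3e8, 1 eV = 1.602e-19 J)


E = hc/lambda = 6.626e-34 * 3e8 / 1.116e-07 = 1.781e-18 J = 11.1185 eV

11.1185 eV


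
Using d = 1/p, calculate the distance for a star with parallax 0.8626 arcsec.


d = 1/p = 1/0.8626 = 1.1593

1.1593 pc


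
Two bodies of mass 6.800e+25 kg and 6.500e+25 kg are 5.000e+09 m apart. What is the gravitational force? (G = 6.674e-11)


F = G*m1*m2/r^2 = 6.674e-11 * 6.800e+25 * 6.500e+25 / (5.000e+09)^2 = 6.674e-11 * 4.420e+51 / 2.500e+19 = 1.180e+22

1.180e+22 N


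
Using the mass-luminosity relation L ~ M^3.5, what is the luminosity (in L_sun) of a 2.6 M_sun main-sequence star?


L/L_sun = (M/M_sun)^3.5 = 2.6^3.5 = 28.3404

28.3404 L_sun


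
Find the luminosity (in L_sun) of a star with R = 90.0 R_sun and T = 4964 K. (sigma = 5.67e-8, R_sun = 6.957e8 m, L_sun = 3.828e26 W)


R = 90.0 * 6.957e8 m = 6.2613e+10 m. L = 4*pi*R^2*sigma*T^4 = 4*pi*(6.2613e+10)^2 * 5.67e-8 * 4964^4 = 1.696090571e+30 W. L/L_sun = 1.696090571e+30 / 3.828e26 = 4430.7486

4430.7486 L_sun


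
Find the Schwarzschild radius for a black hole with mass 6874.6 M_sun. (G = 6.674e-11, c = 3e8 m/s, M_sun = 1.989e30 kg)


M = 6874.6 * 1.989e30 kg = 1.36735794e+34 kg. rs = 2GM/c^2 = 2 * 6.674e-11 * 1.36735794e+34 / (3e8)^2 = 2.028e+07

2.028e+07 m


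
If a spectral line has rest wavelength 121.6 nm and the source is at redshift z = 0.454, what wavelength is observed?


lam_obs = lam_emit * (1 + z) = 121.6 * (1 + 0.454) = 176.8064

176.8064 nm


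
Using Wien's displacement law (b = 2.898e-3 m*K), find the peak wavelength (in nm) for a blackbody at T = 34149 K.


lam_max = b / T = 2.898e-3 / 34149 = 8.486e-08 m = 84.8634 nm

84.8634 nm


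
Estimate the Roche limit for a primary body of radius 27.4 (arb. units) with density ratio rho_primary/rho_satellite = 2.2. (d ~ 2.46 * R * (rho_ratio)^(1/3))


d_Roche = 2.46 * 27.4 * 2.2^(1/3) = 87.6651

87.6651


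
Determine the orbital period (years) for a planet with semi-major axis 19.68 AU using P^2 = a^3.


P = a^(3/2) = 19.68^1.5 = 87.3047

87.3047 years


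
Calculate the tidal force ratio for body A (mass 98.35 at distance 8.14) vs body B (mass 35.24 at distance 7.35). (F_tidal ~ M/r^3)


Ratio = (M1/r1^3) / (M2/r2^3) = (98.35/8.14^3) / (35.24/7.35^3) = 2.0546

2.0546


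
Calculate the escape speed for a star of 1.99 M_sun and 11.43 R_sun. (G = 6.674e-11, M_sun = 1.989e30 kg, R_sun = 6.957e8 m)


M = 1.99 * 1.989e30 kg = 3.95811e+30 kg; R = 11.43 * 6.957e8 m = 7.951851e+09 m. v_esc = sqrt(2GM/R) = sqrt(2 * 6.674e-11 * 3.95811e+30 / 7.951851e+09) = 257761.4178

257761.4178 m/s


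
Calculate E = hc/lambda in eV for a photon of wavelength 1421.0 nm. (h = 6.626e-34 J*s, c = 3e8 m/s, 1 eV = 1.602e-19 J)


E = hc/lambda = 6.626e-34 * 3e8 / 1.421e-06 = 1.399e-19 J = 0.8732 eV

0.8732 eV


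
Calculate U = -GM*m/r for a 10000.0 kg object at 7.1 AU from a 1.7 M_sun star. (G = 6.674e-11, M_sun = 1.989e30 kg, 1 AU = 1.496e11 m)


M = 1.7 * 1.989e30 kg = 3.3813e+30 kg; r = 7.1 AU * 1.496e11 m/AU = 1.06216e+12 m. U = -GM*m/r = -(6.674e-11 * 3.3813e+30 * 10000.0) / 1.06216e+12 = -2.125e+12

-2.125e+12 J


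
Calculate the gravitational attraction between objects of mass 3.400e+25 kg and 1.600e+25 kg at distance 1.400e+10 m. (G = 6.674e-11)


F = G*m1*m2/r^2 = 6.674e-11 * 3.400e+25 * 1.600e+25 / (1.400e+10)^2 = 6.674e-11 * 5.440e+50 / 1.960e+20 = 1.852e+20

1.852e+20 N


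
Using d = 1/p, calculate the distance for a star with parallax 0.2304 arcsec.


d = 1/p = 1/0.2304 = 4.3403

4.3403 pc


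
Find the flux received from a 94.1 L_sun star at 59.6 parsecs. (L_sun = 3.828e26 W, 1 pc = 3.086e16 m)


F = L / (4*pi*d^2) = 3.602e+28 / (4*pi*(1.839e+18)^2) = 8.474e-10

8.474e-10 W/m^2


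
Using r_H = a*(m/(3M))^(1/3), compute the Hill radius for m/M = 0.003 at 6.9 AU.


r_H = a * (m/3M)^(1/3) = 6.9 * (0.003/3)^(1/3) = 0.69

0.69 AU


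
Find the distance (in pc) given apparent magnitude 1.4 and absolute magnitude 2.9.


d = 10^((m - M + 5)/5) = 10^((1.4 - 2.9 + 5)/5) = 5.0119

5.0119 pc


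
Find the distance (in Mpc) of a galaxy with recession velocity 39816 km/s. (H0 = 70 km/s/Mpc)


d = v / H0 = 39816 / 70 = 568.8

568.8 Mpc


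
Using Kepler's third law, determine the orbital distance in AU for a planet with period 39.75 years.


a = P^(2/3) = 39.75^(2/3) = 11.6473

11.6473 AU


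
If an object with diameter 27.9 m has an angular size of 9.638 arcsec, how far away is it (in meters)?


D = size / theta_rad, theta_rad = 9.638 * pi/(180*3600) = 4.673e-05, D = 597093.5977

597093.5977 m


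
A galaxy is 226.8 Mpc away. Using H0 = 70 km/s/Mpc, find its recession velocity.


v = H0 * d = 70 * 226.8 = 15876.0

15876.0 km/s


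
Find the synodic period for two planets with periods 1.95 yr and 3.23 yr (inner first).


1/P_syn = |1/P1 - 1/P2| = |1/1.95 - 1/3.23| => P_syn = 4.9207

4.9207 years


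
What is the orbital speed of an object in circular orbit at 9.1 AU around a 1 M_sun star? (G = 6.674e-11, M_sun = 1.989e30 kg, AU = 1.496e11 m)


v = sqrt(GM/r) = sqrt(6.674e-11 * 1.989e+30 / 1.361e+12) = 9874.702

9874.702 m/s


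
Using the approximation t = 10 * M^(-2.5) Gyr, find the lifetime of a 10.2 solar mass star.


t = 10 * M^(-2.5) = 10 * 10.2^(-2.5) = 0.0301

0.0301 Gyr


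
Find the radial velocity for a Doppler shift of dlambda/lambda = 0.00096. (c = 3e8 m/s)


v = (dlambda/lambda) * c = 0.00096 * 3e8 = 288000.0

288000.0 m/s


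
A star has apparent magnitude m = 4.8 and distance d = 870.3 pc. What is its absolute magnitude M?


M = m - 5*log10(d) + 5 = 4.8 - 5*log10(870.3) + 5 = -4.8983

-4.8983


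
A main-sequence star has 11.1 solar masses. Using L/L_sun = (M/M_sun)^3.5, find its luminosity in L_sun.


L/L_sun = (M/M_sun)^3.5 = 11.1^3.5 = 4556.49

4556.49 L_sun


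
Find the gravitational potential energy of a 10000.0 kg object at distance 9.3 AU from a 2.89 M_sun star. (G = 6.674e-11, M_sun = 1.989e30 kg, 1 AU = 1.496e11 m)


M = 2.89 * 1.989e30 kg = 5.74821e+30 kg; r = 9.3 AU * 1.496e11 m/AU = 1.39128e+12 m. U = -GM*m/r = -(6.674e-11 * 5.74821e+30 * 10000.0) / 1.39128e+12 = -2.757e+12

-2.757e+12 J


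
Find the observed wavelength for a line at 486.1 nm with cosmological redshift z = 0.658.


lam_obs = lam_emit * (1 + z) = 486.1 * (1 + 0.658) = 805.9538

805.9538 nm


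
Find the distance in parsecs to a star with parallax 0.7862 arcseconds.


d = 1/p = 1/0.7862 = 1.2719

1.2719 pc


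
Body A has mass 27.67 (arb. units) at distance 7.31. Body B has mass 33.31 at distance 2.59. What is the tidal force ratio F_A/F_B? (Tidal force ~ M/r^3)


Ratio = (M1/r1^3) / (M2/r2^3) = (27.67/7.31^3) / (33.31/2.59^3) = 0.0369

0.0369


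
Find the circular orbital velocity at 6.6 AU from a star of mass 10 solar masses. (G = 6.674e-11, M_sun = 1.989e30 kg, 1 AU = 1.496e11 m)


v = sqrt(GM/r) = sqrt(6.674e-11 * 1.989e+31 / 9.874e+11) = 36666.7762

36666.7762 m/s


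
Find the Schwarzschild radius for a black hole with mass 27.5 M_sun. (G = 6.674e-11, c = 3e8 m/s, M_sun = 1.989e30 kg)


M = 27.5 * 1.989e30 kg = 5.46975e+31 kg. rs = 2GM/c^2 = 2 * 6.674e-11 * 5.46975e+31 / (3e8)^2 = 81122.47

81122.47 m


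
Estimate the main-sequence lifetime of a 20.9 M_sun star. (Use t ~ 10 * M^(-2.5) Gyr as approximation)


t = 10 * M^(-2.5) = 10 * 20.9^(-2.5) = 0.005

0.005 Gyr


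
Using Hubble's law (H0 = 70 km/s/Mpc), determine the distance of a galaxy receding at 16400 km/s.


d = v / H0 = 16400 / 70 = 234.2857

234.2857 Mpc


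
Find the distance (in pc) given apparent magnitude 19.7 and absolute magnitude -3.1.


d = 10^((m - M + 5)/5) = 10^((19.7 - -3.1 + 5)/5) = 363078.0548

363078.0548 pc


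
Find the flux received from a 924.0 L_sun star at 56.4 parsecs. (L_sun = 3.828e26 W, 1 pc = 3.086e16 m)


F = L / (4*pi*d^2) = 3.537e+29 / (4*pi*(1.741e+18)^2) = 9.291e-09

9.291e-09 W/m^2


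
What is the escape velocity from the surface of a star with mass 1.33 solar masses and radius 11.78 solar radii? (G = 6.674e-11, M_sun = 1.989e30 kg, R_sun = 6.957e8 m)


M = 1.33 * 1.989e30 kg = 2.64537e+30 kg; R = 11.78 * 6.957e8 m = 8.195346e+09 m. v_esc = sqrt(2GM/R) = sqrt(2 * 6.674e-11 * 2.64537e+30 / 8.195346e+09) = 207571.4715

207571.4715 m/s


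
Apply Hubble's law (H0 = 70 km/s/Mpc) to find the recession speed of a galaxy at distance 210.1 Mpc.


v = H0 * d = 70 * 210.1 = 14707.0

14707.0 km/s


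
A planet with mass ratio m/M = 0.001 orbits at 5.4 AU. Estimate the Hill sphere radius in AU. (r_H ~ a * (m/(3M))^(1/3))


r_H = a * (m/3M)^(1/3) = 5.4 * (0.001/3)^(1/3) = 0.3744

0.3744 AU


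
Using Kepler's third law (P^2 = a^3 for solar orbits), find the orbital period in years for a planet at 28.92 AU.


P = a^(3/2) = 28.92^1.5 = 155.524

155.524 years


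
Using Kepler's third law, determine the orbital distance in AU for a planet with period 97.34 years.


a = P^(2/3) = 97.34^(2/3) = 21.1606

21.1606 AU


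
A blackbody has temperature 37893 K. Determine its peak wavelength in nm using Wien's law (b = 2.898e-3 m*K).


lam_max = b / T = 2.898e-3 / 37893 = 7.648e-08 m = 76.4785 nm

76.4785 nm


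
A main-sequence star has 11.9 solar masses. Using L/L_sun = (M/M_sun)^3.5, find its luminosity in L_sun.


L/L_sun = (M/M_sun)^3.5 = 11.9^3.5 = 5813.188

5813.188 L_sun


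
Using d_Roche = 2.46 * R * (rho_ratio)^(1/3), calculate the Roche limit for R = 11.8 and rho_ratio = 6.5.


d_Roche = 2.46 * 11.8 * 6.5^(1/3) = 54.1737

54.1737


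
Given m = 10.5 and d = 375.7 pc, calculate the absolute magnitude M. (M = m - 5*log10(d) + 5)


M = m - 5*log10(d) + 5 = 10.5 - 5*log10(375.7) + 5 = 2.6258

2.6258


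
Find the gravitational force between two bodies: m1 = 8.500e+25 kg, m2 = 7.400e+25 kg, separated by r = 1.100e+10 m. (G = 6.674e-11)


F = G*m1*m2/r^2 = 6.674e-11 * 8.500e+25 * 7.400e+25 / (1.100e+10)^2 = 6.674e-11 * 6.290e+51 / 1.210e+20 = 3.469e+21

3.469e+21 N


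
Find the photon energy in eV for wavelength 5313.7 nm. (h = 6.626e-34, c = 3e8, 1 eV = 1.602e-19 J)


E = hc/lambda = 6.626e-34 * 3e8 / 5.314e-06 = 3.741e-20 J = 0.2335 eV

0.2335 eV


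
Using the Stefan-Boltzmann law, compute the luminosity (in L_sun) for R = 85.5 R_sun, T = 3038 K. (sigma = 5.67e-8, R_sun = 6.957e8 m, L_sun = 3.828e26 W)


R = 85.5 * 6.957e8 m = 5.948235e+10 m. L = 4*pi*R^2*sigma*T^4 = 4*pi*(5.948235e+10)^2 * 5.67e-8 * 3038^4 = 2.147436038e+29 W. L/L_sun = 2.147436038e+29 / 3.828e26 = 560.9812

560.9812 L_sun


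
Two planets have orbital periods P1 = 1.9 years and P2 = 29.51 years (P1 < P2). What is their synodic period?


1/P_syn = |1/P1 - 1/P2| = |1/1.9 - 1/29.51| => P_syn = 2.0307

2.0307 years


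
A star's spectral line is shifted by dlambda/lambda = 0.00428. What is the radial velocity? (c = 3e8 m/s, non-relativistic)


v = (dlambda/lambda) * c = 0.00428 * 3e8 = 1.284e+06

1.284e+06 m/s


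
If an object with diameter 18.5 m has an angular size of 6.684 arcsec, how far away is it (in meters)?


D = size / theta_rad, theta_rad = 6.684 * pi/(180*3600) = 3.240e-05, D = 570900.496

570900.496 m


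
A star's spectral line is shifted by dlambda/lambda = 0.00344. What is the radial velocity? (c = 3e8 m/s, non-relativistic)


v = (dlambda/lambda) * c = 0.00344 * 3e8 = 1.032e+06

1.032e+06 m/s


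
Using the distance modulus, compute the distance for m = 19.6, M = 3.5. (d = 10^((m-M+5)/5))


d = 10^((m - M + 5)/5) = 10^((19.6 - 3.5 + 5)/5) = 16595.8691

16595.8691 pc


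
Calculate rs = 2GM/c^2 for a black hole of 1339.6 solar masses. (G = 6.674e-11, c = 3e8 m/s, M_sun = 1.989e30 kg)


M = 1339.6 * 1.989e30 kg = 2.6644644e+33 kg. rs = 2GM/c^2 = 2 * 6.674e-11 * 2.6644644e+33 / (3e8)^2 = 3.952e+06

3.952e+06 m


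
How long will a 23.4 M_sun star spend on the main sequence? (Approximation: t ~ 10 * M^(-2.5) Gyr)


t = 10 * M^(-2.5) = 10 * 23.4^(-2.5) = 0.0038

0.0038 Gyr


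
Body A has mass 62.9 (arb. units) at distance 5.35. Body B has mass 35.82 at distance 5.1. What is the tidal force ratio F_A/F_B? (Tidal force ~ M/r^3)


Ratio = (M1/r1^3) / (M2/r2^3) = (62.9/5.35^3) / (35.82/5.1^3) = 1.5212

1.5212


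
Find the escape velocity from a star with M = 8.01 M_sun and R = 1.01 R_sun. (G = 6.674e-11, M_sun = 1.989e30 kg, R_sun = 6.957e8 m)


M = 8.01 * 1.989e30 kg = 1.593189e+31 kg; R = 1.01 * 6.957e8 m = 7.02657e+08 m. v_esc = sqrt(2GM/R) = sqrt(2 * 6.674e-11 * 1.593189e+31 / 7.02657e+08) = 1.740e+06

1.740e+06 m/s


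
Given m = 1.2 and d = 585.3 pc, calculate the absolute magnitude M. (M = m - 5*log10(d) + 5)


M = m - 5*log10(d) + 5 = 1.2 - 5*log10(585.3) + 5 = -7.6369

-7.6369


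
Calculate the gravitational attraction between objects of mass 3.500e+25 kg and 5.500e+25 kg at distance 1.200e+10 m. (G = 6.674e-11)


F = G*m1*m2/r^2 = 6.674e-11 * 3.500e+25 * 5.500e+25 / (1.200e+10)^2 = 6.674e-11 * 1.925e+51 / 1.440e+20 = 8.922e+20

8.922e+20 N


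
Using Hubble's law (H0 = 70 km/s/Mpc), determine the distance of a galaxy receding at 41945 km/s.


d = v / H0 = 41945 / 70 = 599.2143

599.2143 Mpc


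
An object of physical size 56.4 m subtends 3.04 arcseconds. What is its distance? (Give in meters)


D = size / theta_rad, theta_rad = 3.04 * pi/(180*3600) = 1.474e-05, D = 3.827e+06

3.827e+06 m


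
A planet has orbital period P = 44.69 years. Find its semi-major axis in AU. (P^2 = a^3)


a = P^(2/3) = 44.69^(2/3) = 12.5933

12.5933 AU


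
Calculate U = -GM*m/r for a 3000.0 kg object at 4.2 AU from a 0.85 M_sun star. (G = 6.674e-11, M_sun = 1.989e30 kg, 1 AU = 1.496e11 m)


M = 0.85 * 1.989e30 kg = 1.69065e+30 kg; r = 4.2 AU * 1.496e11 m/AU = 6.2832e+11 m. U = -GM*m/r = -(6.674e-11 * 1.69065e+30 * 3000.0) / 6.2832e+11 = -5.387e+11

-5.387e+11 J


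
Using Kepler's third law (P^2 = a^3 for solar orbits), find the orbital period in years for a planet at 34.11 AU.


P = a^(3/2) = 34.11^1.5 = 199.2152

199.2152 years


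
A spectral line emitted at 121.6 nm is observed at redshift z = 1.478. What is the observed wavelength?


lam_obs = lam_emit * (1 + z) = 121.6 * (1 + 1.478) = 301.3248

301.3248 nm


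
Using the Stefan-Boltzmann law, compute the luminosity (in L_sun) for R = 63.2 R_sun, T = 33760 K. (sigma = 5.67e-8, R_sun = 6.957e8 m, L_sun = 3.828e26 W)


R = 63.2 * 6.957e8 m = 4.396824e+10 m. L = 4*pi*R^2*sigma*T^4 = 4*pi*(4.396824e+10)^2 * 5.67e-8 * 33760^4 = 1.789290425e+33 W. L/L_sun = 1.789290425e+33 / 3.828e26 = 4.674e+06

4.674e+06 L_sun


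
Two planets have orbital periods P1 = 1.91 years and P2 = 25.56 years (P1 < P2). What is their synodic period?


1/P_syn = |1/P1 - 1/P2| = |1/1.91 - 1/25.56| => P_syn = 2.0643

2.0643 years


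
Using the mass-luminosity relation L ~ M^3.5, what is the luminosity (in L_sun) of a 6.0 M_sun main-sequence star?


L/L_sun = (M/M_sun)^3.5 = 6.0^3.5 = 529.0898

529.0898 L_sun


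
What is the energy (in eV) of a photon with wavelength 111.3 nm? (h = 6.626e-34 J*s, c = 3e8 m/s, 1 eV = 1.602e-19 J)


E = hc/lambda = 6.626e-34 * 3e8 / 1.113e-07 = 1.786e-18 J = 11.1485 eV

11.1485 eV


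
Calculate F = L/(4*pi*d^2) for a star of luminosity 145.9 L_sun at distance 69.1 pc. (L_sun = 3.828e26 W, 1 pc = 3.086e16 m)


F = L / (4*pi*d^2) = 5.585e+28 / (4*pi*(2.132e+18)^2) = 9.774e-10

9.774e-10 W/m^2


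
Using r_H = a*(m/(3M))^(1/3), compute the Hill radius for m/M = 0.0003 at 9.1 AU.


r_H = a * (m/3M)^(1/3) = 9.1 * (0.0003/3)^(1/3) = 0.4224

0.4224 AU


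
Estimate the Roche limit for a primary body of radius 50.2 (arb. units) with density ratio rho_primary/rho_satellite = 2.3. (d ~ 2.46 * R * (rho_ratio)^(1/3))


d_Roche = 2.46 * 50.2 * 2.3^(1/3) = 163.0102

163.0102


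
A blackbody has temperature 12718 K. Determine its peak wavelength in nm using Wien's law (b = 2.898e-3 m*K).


lam_max = b / T = 2.898e-3 / 12718 = 2.279e-07 m = 227.866 nm

227.866 nm


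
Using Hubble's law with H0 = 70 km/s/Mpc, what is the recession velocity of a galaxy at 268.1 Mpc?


v = H0 * d = 70 * 268.1 = 18767.0

18767.0 km/s


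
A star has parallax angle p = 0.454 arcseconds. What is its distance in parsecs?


d = 1/p = 1/0.454 = 2.2026

2.2026 pc


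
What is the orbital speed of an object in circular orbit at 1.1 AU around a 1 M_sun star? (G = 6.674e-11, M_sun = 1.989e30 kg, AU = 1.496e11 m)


v = sqrt(GM/r) = sqrt(6.674e-11 * 1.989e+30 / 1.646e+11) = 28401.9627

28401.9627 m/s


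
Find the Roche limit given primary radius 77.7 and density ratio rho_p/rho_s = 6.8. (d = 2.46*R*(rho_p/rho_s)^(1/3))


d_Roche = 2.46 * 77.7 * 6.8^(1/3) = 362.1255

362.1255


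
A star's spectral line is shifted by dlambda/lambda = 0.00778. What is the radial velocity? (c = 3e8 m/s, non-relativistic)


v = (dlambda/lambda) * c = 0.00778 * 3e8 = 2.334e+06

2.334e+06 m/s


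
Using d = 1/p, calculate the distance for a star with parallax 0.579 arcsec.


d = 1/p = 1/0.579 = 1.7271

1.7271 pc


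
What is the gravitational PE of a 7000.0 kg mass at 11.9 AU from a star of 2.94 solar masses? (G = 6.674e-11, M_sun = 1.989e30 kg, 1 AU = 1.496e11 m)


M = 2.94 * 1.989e30 kg = 5.84766e+30 kg; r = 11.9 AU * 1.496e11 m/AU = 1.78024e+12 m. U = -GM*m/r = -(6.674e-11 * 5.84766e+30 * 7000.0) / 1.78024e+12 = -1.535e+12

-1.535e+12 J


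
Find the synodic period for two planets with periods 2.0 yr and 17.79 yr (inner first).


1/P_syn = |1/P1 - 1/P2| = |1/2.0 - 1/17.79| => P_syn = 2.2533

2.2533 years


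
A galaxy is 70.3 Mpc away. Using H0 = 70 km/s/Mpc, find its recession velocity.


v = H0 * d = 70 * 70.3 = 4921.0

4921.0 km/s


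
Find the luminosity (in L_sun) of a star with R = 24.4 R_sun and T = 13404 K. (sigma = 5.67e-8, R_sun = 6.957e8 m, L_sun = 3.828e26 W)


R = 24.4 * 6.957e8 m = 1.697508e+10 m. L = 4*pi*R^2*sigma*T^4 = 4*pi*(1.697508e+10)^2 * 5.67e-8 * 13404^4 = 6.627569016e+30 W. L/L_sun = 6.627569016e+30 / 3.828e26 = 17313.3987

17313.3987 L_sun


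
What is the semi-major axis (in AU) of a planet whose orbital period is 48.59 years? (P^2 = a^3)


a = P^(2/3) = 48.59^(2/3) = 13.3157

13.3157 AU


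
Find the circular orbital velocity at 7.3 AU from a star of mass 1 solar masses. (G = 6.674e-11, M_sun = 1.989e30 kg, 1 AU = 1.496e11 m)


v = sqrt(GM/r) = sqrt(6.674e-11 * 1.989e+30 / 1.092e+12) = 11025.1185

11025.1185 m/s


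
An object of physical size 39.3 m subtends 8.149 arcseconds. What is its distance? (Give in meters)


D = size / theta_rad, theta_rad = 8.149 * pi/(180*3600) = 3.951e-05, D = 994748.6668

994748.6668 m


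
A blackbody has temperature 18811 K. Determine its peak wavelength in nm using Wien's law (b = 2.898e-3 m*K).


lam_max = b / T = 2.898e-3 / 18811 = 1.541e-07 m = 154.0588 nm

154.0588 nm


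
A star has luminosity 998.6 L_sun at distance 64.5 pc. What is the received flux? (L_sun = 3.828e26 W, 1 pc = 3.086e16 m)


F = L / (4*pi*d^2) = 3.823e+29 / (4*pi*(1.990e+18)^2) = 7.678e-09

7.678e-09 W/m^2


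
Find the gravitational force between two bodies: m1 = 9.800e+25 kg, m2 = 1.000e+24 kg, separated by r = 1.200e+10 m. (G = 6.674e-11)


F = G*m1*m2/r^2 = 6.674e-11 * 9.800e+25 * 1.000e+24 / (1.200e+10)^2 = 6.674e-11 * 9.800e+49 / 1.440e+20 = 4.542e+19

4.542e+19 N


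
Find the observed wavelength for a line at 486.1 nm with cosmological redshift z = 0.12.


lam_obs = lam_emit * (1 + z) = 486.1 * (1 + 0.12) = 544.432

544.432 nm


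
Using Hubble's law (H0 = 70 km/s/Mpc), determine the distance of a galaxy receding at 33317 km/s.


d = v / H0 = 33317 / 70 = 475.9571

475.9571 Mpc


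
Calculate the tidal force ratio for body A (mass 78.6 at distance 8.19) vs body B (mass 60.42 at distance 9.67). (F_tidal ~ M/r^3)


Ratio = (M1/r1^3) / (M2/r2^3) = (78.6/8.19^3) / (60.42/9.67^3) = 2.1413

2.1413


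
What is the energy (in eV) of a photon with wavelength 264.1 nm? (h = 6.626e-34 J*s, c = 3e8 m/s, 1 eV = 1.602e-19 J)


E = hc/lambda = 6.626e-34 * 3e8 / 2.641e-07 = 7.527e-19 J = 4.6983 eV

4.6983 eV


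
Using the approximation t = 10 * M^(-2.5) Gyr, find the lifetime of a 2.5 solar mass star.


t = 10 * M^(-2.5) = 10 * 2.5^(-2.5) = 1.0119

1.0119 Gyr


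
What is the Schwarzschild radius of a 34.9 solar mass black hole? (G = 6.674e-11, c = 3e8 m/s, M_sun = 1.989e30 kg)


M = 34.9 * 1.989e30 kg = 6.94161e+31 kg. rs = 2GM/c^2 = 2 * 6.674e-11 * 6.94161e+31 / (3e8)^2 = 102951.7892

102951.7892 m


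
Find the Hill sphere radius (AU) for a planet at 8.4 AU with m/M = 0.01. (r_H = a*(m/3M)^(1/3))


r_H = a * (m/3M)^(1/3) = 8.4 * (0.01/3)^(1/3) = 1.2548

1.2548 AU


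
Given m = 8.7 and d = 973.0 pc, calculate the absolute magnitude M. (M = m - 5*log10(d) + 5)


M = m - 5*log10(d) + 5 = 8.7 - 5*log10(973.0) + 5 = -1.2406

-1.2406


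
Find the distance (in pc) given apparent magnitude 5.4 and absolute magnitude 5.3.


d = 10^((m - M + 5)/5) = 10^((5.4 - 5.3 + 5)/5) = 10.4713

10.4713 pc


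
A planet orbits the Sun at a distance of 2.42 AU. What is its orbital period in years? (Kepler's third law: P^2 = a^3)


P = a^(3/2) = 2.42^1.5 = 3.7646

3.7646 years


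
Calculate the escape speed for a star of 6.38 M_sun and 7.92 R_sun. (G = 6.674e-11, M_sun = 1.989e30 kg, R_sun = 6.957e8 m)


M = 6.38 * 1.989e30 kg = 1.268982e+31 kg; R = 7.92 * 6.957e8 m = 5.509944e+09 m. v_esc = sqrt(2GM/R) = sqrt(2 * 6.674e-11 * 1.268982e+31 / 5.509944e+09) = 554449.808

554449.808 m/s


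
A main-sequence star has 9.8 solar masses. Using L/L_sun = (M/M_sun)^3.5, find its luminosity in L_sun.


L/L_sun = (M/M_sun)^3.5 = 9.8^3.5 = 2946.397

2946.397 L_sun


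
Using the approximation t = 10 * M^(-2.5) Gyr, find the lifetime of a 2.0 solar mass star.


t = 10 * M^(-2.5) = 10 * 2.0^(-2.5) = 1.7678

1.7678 Gyr


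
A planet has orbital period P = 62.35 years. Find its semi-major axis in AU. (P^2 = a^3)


a = P^(2/3) = 62.35^(2/3) = 15.7238

15.7238 AU


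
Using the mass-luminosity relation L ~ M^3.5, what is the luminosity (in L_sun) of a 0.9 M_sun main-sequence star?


L/L_sun = (M/M_sun)^3.5 = 0.9^3.5 = 0.6916

0.6916 L_sun


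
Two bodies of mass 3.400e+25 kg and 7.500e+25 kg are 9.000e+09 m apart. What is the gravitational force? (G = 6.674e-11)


F = G*m1*m2/r^2 = 6.674e-11 * 3.400e+25 * 7.500e+25 / (9.000e+09)^2 = 6.674e-11 * 2.550e+51 / 8.100e+19 = 2.101e+21

2.101e+21 N


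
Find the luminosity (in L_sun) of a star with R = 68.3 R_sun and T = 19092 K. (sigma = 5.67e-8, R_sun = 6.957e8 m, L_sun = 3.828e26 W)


R = 68.3 * 6.957e8 m = 4.751631e+10 m. L = 4*pi*R^2*sigma*T^4 = 4*pi*(4.751631e+10)^2 * 5.67e-8 * 19092^4 = 2.137391312e+32 W. L/L_sun = 2.137391312e+32 / 3.828e26 = 558357.1871

558357.1871 L_sun


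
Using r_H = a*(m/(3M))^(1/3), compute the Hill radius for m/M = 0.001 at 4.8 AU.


r_H = a * (m/3M)^(1/3) = 4.8 * (0.001/3)^(1/3) = 0.3328

0.3328 AU


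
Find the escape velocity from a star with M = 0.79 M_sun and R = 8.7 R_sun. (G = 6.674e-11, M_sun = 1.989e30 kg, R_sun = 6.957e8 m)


M = 0.79 * 1.989e30 kg = 1.57131e+30 kg; R = 8.7 * 6.957e8 m = 6.05259e+09 m. v_esc = sqrt(2GM/R) = sqrt(2 * 6.674e-11 * 1.57131e+30 / 6.05259e+09) = 186152.3007

186152.3007 m/s


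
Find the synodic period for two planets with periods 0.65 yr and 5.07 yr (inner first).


1/P_syn = |1/P1 - 1/P2| = |1/0.65 - 1/5.07| => P_syn = 0.7456

0.7456 years


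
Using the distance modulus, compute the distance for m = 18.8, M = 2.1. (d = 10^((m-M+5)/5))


d = 10^((m - M + 5)/5) = 10^((18.8 - 2.1 + 5)/5) = 21877.6162

21877.6162 pc


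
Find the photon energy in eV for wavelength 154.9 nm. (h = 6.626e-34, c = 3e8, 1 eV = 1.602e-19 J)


E = hc/lambda = 6.626e-34 * 3e8 / 1.549e-07 = 1.283e-18 J = 8.0105 eV

8.0105 eV


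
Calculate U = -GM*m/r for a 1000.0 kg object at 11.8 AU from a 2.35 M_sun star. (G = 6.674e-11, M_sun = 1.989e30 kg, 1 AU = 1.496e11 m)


M = 2.35 * 1.989e30 kg = 4.67415e+30 kg; r = 11.8 AU * 1.496e11 m/AU = 1.76528e+12 m. U = -GM*m/r = -(6.674e-11 * 4.67415e+30 * 1000.0) / 1.76528e+12 = -1.767e+11

-1.767e+11 J


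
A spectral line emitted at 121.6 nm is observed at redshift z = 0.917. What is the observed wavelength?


lam_obs = lam_emit * (1 + z) = 121.6 * (1 + 0.917) = 233.1072

233.1072 nm


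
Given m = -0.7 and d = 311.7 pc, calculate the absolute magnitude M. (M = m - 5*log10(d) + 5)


M = m - 5*log10(d) + 5 = -0.7 - 5*log10(311.7) + 5 = -8.1687

-8.1687


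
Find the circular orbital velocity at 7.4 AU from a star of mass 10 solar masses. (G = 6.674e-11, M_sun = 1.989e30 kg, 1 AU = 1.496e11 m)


v = sqrt(GM/r) = sqrt(6.674e-11 * 1.989e+31 / 1.107e+12) = 34628.1138

34628.1138 m/s


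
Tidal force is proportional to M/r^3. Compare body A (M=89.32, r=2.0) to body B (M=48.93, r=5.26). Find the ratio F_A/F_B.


Ratio = (M1/r1^3) / (M2/r2^3) = (89.32/2.0^3) / (48.93/5.26^3) = 33.2078

33.2078


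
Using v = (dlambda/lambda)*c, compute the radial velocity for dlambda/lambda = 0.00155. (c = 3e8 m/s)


v = (dlambda/lambda) * c = 0.00155 * 3e8 = 465000.0

465000.0 m/s


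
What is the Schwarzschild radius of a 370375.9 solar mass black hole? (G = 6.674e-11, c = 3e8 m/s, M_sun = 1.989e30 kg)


M = 370375.9 * 1.989e30 kg = 7.366776651e+35 kg. rs = 2GM/c^2 = 2 * 6.674e-11 * 7.366776651e+35 / (3e8)^2 = 1.093e+09

1.093e+09 m


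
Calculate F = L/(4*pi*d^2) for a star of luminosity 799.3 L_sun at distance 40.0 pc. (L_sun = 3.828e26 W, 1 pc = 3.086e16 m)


F = L / (4*pi*d^2) = 3.060e+29 / (4*pi*(1.234e+18)^2) = 1.598e-08

1.598e-08 W/m^2


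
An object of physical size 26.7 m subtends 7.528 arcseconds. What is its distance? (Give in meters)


D = size / theta_rad, theta_rad = 7.528 * pi/(180*3600) = 3.650e-05, D = 731571.5099

731571.5099 m


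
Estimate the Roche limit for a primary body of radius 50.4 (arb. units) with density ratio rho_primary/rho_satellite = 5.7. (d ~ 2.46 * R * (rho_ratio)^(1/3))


d_Roche = 2.46 * 50.4 * 5.7^(1/3) = 221.4746

221.4746


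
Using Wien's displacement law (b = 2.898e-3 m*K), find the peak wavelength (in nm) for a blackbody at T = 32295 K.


lam_max = b / T = 2.898e-3 / 32295 = 8.974e-08 m = 89.7353 nm

89.7353 nm


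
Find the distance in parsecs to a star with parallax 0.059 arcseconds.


d = 1/p = 1/0.059 = 16.9492

16.9492 pc


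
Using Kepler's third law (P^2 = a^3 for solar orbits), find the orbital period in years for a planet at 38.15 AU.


P = a^(3/2) = 38.15^1.5 = 235.6361

235.6361 years


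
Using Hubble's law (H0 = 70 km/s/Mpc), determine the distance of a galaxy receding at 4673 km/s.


d = v / H0 = 4673 / 70 = 66.7571

66.7571 Mpc


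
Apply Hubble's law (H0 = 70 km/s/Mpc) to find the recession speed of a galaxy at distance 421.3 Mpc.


v = H0 * d = 70 * 421.3 = 29491.0

29491.0 km/s


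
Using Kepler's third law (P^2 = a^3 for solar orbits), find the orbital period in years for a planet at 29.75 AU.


P = a^(3/2) = 29.75^1.5 = 162.2671

162.2671 years


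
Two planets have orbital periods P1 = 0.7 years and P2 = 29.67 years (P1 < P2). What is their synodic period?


1/P_syn = |1/P1 - 1/P2| = |1/0.7 - 1/29.67| => P_syn = 0.7169

0.7169 years


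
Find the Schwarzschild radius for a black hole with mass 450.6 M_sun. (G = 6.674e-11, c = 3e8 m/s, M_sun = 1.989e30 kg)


M = 450.6 * 1.989e30 kg = 8.962434e+32 kg. rs = 2GM/c^2 = 2 * 6.674e-11 * 8.962434e+32 / (3e8)^2 = 1.329e+06

1.329e+06 m


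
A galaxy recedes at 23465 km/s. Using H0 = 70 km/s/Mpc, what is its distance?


d = v / H0 = 23465 / 70 = 335.2143

335.2143 Mpc


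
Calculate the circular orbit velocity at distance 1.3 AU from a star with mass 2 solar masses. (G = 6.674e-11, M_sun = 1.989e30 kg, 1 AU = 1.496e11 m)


v = sqrt(GM/r) = sqrt(6.674e-11 * 3.978e+30 / 1.945e+11) = 36947.7518

36947.7518 m/s


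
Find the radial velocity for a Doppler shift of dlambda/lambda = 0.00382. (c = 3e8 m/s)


v = (dlambda/lambda) * c = 0.00382 * 3e8 = 1.146e+06

1.146e+06 m/s


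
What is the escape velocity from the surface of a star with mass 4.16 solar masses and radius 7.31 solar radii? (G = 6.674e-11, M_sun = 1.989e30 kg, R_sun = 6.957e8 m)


M = 4.16 * 1.989e30 kg = 8.27424e+30 kg; R = 7.31 * 6.957e8 m = 5.085567e+09 m. v_esc = sqrt(2GM/R) = sqrt(2 * 6.674e-11 * 8.27424e+30 / 5.085567e+09) = 466017.7575

466017.7575 m/s


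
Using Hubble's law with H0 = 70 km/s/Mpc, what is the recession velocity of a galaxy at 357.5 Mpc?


v = H0 * d = 70 * 357.5 = 25025.0

25025.0 km/s


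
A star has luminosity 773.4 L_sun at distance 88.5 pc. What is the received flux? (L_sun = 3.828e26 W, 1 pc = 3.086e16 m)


F = L / (4*pi*d^2) = 2.961e+29 / (4*pi*(2.731e+18)^2) = 3.159e-09

3.159e-09 W/m^2


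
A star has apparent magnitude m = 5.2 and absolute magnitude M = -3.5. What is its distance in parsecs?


d = 10^((m - M + 5)/5) = 10^((5.2 - -3.5 + 5)/5) = 549.5409

549.5409 pc


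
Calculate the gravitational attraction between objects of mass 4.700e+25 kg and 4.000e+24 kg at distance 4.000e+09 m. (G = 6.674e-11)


F = G*m1*m2/r^2 = 6.674e-11 * 4.700e+25 * 4.000e+24 / (4.000e+09)^2 = 6.674e-11 * 1.880e+50 / 1.600e+19 = 7.842e+20

7.842e+20 N


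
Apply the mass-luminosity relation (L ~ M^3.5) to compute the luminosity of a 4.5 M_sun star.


L/L_sun = (M/M_sun)^3.5 = 4.5^3.5 = 193.3053

193.3053 L_sun


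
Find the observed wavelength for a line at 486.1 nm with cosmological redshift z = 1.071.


lam_obs = lam_emit * (1 + z) = 486.1 * (1 + 1.071) = 1006.7131

1006.7131 nm


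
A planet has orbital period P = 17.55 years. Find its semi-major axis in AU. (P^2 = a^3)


a = P^(2/3) = 17.55^(2/3) = 6.7533

6.7533 AU


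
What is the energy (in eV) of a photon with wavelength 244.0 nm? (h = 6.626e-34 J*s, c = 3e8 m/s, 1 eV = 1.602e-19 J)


E = hc/lambda = 6.626e-34 * 3e8 / 2.440e-07 = 8.147e-19 J = 5.0853 eV

5.0853 eV


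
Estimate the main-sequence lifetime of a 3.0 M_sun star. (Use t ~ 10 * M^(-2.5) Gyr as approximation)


t = 10 * M^(-2.5) = 10 * 3.0^(-2.5) = 0.6415

0.6415 Gyr


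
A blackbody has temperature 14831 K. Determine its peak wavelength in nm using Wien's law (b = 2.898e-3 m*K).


lam_max = b / T = 2.898e-3 / 14831 = 1.954e-07 m = 195.4015 nm

195.4015 nm


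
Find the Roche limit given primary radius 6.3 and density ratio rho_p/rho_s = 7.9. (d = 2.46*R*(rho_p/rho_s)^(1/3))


d_Roche = 2.46 * 6.3 * 7.9^(1/3) = 30.8663

30.8663


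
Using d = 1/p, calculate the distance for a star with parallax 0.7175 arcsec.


d = 1/p = 1/0.7175 = 1.3937

1.3937 pc


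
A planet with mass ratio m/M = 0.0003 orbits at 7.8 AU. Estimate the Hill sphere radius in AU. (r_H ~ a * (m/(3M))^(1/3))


r_H = a * (m/3M)^(1/3) = 7.8 * (0.0003/3)^(1/3) = 0.362

0.362 AU


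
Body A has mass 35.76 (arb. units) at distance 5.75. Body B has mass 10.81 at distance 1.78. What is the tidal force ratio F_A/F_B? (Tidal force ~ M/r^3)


Ratio = (M1/r1^3) / (M2/r2^3) = (35.76/5.75^3) / (10.81/1.78^3) = 0.0981

0.0981


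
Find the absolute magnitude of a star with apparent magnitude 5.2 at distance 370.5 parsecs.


M = m - 5*log10(d) + 5 = 5.2 - 5*log10(370.5) + 5 = -2.6439

-2.6439


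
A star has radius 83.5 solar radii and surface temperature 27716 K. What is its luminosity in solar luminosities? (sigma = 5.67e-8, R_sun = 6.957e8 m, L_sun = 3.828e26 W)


R = 83.5 * 6.957e8 m = 5.809095e+10 m. L = 4*pi*R^2*sigma*T^4 = 4*pi*(5.809095e+10)^2 * 5.67e-8 * 27716^4 = 1.418835647e+33 W. L/L_sun = 1.418835647e+33 / 3.828e26 = 3.706e+06

3.706e+06 L_sun


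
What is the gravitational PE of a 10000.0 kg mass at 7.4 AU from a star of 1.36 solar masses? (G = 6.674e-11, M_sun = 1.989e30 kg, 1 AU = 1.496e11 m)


M = 1.36 * 1.989e30 kg = 2.70504e+30 kg; r = 7.4 AU * 1.496e11 m/AU = 1.10704e+12 m. U = -GM*m/r = -(6.674e-11 * 2.70504e+30 * 10000.0) / 1.10704e+12 = -1.631e+12

-1.631e+12 J


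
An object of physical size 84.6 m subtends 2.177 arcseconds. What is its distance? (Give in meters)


D = size / theta_rad, theta_rad = 2.177 * pi/(180*3600) = 1.055e-05, D = 8.016e+06

8.016e+06 m


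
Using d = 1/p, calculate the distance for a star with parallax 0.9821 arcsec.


d = 1/p = 1/0.9821 = 1.0182

1.0182 pc


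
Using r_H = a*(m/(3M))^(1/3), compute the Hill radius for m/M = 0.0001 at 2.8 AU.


r_H = a * (m/3M)^(1/3) = 2.8 * (0.0001/3)^(1/3) = 0.0901

0.0901 AU


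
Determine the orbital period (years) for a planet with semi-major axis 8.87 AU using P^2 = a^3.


P = a^(3/2) = 8.87^1.5 = 26.4171

26.4171 years


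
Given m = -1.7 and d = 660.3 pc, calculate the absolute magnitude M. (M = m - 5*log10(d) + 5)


M = m - 5*log10(d) + 5 = -1.7 - 5*log10(660.3) + 5 = -10.7987

-10.7987


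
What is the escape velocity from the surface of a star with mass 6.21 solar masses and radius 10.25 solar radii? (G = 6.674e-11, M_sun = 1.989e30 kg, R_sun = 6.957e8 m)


M = 6.21 * 1.989e30 kg = 1.235169e+31 kg; R = 10.25 * 6.957e8 m = 7.130925e+09 m. v_esc = sqrt(2GM/R) = sqrt(2 * 6.674e-11 * 1.235169e+31 / 7.130925e+09) = 480837.5286

480837.5286 m/s


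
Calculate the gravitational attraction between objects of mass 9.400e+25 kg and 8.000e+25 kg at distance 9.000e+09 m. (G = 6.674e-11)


F = G*m1*m2/r^2 = 6.674e-11 * 9.400e+25 * 8.000e+25 / (9.000e+09)^2 = 6.674e-11 * 7.520e+51 / 8.100e+19 = 6.196e+21

6.196e+21 N


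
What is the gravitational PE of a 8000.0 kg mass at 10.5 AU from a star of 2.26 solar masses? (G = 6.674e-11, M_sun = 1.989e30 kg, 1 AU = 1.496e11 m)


M = 2.26 * 1.989e30 kg = 4.49514e+30 kg; r = 10.5 AU * 1.496e11 m/AU = 1.5708e+12 m. U = -GM*m/r = -(6.674e-11 * 4.49514e+30 * 8000.0) / 1.5708e+12 = -1.528e+12

-1.528e+12 J


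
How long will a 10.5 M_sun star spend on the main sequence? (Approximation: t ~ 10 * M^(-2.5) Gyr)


t = 10 * M^(-2.5) = 10 * 10.5^(-2.5) = 0.028

0.028 Gyr


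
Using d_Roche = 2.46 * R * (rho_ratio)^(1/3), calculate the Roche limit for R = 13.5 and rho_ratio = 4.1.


d_Roche = 2.46 * 13.5 * 4.1^(1/3) = 53.1533

53.1533


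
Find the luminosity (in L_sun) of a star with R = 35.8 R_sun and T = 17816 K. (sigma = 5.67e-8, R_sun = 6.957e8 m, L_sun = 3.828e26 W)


R = 35.8 * 6.957e8 m = 2.490606e+10 m. L = 4*pi*R^2*sigma*T^4 = 4*pi*(2.490606e+10)^2 * 5.67e-8 * 17816^4 = 4.452908785e+31 W. L/L_sun = 4.452908785e+31 / 3.828e26 = 116324.6809

116324.6809 L_sun


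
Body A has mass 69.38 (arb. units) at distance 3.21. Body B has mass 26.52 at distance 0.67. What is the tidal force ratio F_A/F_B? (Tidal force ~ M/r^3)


Ratio = (M1/r1^3) / (M2/r2^3) = (69.38/3.21^3) / (26.52/0.67^3) = 0.0238

0.0238


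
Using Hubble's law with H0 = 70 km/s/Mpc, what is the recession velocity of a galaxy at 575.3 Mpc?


v = H0 * d = 70 * 575.3 = 40271.0

40271.0 km/s


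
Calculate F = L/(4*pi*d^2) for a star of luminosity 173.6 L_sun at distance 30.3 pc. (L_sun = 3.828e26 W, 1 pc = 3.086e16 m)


F = L / (4*pi*d^2) = 6.645e+28 / (4*pi*(9.351e+17)^2) = 6.048e-09

6.048e-09 W/m^2
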